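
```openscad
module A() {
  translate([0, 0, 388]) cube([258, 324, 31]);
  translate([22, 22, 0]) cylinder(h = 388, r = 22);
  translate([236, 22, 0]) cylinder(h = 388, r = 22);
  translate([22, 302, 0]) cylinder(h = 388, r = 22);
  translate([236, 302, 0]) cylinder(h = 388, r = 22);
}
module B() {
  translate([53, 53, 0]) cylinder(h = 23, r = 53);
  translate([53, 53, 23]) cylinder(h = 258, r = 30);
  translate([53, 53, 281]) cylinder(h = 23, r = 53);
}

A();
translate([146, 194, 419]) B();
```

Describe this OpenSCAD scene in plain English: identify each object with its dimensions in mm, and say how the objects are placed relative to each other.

A is a four-legged stool. The seat is 258×324 mm, 31 mm thick, top at z = 419 mm. It stands on four round legs, each 44 mm in diameter, from z = 0 to the seat underside, each leg's axis is inset half a diameter from the nearest pair of seat edges (so the leg's bounding box is flush with the corner).

B is a spool: two coaxial disc flanges of radius 53 mm and thickness 23 mm, joined by a core cylinder of radius 30 mm and height 258 mm. The lower flange rests on z = 0 and the three cylinders share a vertical axis.

The spool is on top of the stool.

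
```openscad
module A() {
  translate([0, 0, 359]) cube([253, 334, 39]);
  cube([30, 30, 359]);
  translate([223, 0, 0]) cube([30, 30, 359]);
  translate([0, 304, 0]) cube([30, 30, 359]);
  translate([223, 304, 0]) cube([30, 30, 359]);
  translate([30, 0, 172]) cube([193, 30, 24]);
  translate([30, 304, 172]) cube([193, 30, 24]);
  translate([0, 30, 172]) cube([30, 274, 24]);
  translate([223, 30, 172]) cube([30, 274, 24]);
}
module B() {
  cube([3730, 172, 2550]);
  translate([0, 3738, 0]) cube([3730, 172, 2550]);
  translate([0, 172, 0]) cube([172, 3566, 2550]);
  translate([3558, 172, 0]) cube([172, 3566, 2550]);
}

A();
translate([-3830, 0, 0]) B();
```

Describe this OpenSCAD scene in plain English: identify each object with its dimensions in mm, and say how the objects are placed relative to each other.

A is a simple wooden stool: a rectangular seat 253 mm (x) by 334 mm (y), 39 mm thick, top face at z = 398 mm, on four square legs, each 30×30 mm in cross-section. The legs rest on z = 0, each flush with a corner of the seat. Four stretchers, 30 mm wide and 24 mm tall, connect adjacent legs with their undersides at z = 172 mm, each running between the inner faces of the legs it joins and aligned with the legs' outer faces on the other axis.

B is a box-shaped house frame (walls only): outside footprint 3730×3910 mm, wall height 2550 mm, wall thickness 172 mm. The two y-facing walls run the full x-width; the two x-facing walls fit between the inner faces of the y-facing walls.

The house frame is on the floor beside the stool on its −x side.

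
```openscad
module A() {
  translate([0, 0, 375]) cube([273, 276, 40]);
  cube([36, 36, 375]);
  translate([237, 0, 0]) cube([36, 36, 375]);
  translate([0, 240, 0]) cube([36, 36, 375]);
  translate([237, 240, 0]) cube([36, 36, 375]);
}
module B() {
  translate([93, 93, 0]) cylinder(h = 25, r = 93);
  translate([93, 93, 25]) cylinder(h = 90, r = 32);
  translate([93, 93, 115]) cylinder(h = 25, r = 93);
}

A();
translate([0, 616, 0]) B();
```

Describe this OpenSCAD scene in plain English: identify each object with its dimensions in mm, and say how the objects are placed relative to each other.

A is a four-legged stool. The seat is 273×276 mm, 40 mm thick, top at z = 415 mm. It stands on four square legs, each 36×36 mm in cross-section, from z = 0 to the seat underside, each flush with a corner of the seat.

B is a spool: two coaxial disc flanges of radius 93 mm and thickness 25 mm, joined by a core cylinder of radius 32 mm and height 90 mm. The lower flange rests on z = 0 and the three cylinders share a vertical axis.

The spool is on the floor beside the stool on its +y side.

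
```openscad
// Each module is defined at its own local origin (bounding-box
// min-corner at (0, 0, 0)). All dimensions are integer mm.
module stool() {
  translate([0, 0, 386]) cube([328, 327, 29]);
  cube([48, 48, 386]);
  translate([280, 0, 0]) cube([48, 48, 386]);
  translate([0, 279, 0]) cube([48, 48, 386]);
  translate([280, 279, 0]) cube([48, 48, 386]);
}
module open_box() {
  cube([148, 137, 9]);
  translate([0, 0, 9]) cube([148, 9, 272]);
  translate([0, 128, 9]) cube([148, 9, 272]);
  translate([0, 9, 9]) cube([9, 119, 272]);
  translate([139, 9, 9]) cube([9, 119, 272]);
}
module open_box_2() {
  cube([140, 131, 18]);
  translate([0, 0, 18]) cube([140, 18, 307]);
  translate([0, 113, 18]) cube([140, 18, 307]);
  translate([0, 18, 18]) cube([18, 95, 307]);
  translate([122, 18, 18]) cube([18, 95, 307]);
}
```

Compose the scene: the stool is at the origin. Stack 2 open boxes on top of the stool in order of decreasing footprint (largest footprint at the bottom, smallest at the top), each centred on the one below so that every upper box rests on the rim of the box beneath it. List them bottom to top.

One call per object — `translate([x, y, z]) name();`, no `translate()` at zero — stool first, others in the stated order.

stool();
translate([90, 95, 415]) open_box();
translate([94, 98, 696]) open_box_2();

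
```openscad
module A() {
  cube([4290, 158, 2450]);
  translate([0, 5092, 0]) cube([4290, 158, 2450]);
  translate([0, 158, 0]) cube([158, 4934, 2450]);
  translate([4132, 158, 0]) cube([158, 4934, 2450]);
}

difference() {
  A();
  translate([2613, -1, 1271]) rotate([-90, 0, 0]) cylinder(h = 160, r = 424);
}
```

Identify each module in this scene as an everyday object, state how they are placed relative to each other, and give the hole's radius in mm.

The subtracted cylinder has r = 424 mm.

A is a house frame. The house frame has a circular hole through its front wall. The hole's radius is 424 mm.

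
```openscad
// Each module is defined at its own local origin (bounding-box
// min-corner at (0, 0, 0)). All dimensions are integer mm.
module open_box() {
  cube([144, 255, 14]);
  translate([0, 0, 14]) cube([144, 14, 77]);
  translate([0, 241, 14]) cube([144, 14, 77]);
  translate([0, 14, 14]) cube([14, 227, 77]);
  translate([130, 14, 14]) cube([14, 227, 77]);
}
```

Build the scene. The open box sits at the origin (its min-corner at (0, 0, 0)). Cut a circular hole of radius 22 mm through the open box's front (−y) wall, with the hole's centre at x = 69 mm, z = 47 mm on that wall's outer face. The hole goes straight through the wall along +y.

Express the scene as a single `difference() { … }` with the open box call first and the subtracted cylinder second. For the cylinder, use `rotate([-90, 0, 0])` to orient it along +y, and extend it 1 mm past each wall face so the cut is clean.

difference() {
  open_box();
  translate([69, -1, 47]) rotate([-90, 0, 0]) cylinder(h = 16, r = 22);
}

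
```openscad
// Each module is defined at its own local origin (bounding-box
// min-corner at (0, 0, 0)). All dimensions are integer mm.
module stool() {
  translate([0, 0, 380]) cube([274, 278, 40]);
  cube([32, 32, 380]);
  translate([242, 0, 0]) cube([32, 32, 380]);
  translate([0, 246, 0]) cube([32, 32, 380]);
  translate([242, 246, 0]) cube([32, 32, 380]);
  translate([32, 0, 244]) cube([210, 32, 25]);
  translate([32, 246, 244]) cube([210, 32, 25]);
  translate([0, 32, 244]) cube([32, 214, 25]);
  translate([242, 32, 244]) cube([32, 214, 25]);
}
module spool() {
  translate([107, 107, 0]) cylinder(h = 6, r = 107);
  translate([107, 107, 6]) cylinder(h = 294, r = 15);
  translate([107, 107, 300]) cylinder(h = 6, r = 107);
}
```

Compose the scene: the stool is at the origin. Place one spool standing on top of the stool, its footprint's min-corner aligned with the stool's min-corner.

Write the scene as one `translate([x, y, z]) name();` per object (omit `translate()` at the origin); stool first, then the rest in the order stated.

stool();
translate([0, 0, 420]) spool();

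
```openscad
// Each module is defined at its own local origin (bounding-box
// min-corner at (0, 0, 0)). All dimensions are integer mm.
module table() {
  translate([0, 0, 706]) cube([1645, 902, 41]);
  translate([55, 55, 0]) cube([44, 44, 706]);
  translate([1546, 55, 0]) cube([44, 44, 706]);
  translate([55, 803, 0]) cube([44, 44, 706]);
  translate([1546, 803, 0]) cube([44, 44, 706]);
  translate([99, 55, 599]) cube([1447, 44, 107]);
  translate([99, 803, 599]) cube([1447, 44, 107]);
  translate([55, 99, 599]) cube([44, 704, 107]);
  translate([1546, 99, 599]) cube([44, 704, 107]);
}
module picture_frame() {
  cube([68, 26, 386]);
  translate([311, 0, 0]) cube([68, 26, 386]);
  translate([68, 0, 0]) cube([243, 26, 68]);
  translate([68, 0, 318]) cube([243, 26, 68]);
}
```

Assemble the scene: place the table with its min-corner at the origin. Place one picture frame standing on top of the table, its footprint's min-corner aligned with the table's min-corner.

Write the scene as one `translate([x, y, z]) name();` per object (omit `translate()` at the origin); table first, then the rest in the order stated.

table();
translate([0, 0, 747]) picture_frame();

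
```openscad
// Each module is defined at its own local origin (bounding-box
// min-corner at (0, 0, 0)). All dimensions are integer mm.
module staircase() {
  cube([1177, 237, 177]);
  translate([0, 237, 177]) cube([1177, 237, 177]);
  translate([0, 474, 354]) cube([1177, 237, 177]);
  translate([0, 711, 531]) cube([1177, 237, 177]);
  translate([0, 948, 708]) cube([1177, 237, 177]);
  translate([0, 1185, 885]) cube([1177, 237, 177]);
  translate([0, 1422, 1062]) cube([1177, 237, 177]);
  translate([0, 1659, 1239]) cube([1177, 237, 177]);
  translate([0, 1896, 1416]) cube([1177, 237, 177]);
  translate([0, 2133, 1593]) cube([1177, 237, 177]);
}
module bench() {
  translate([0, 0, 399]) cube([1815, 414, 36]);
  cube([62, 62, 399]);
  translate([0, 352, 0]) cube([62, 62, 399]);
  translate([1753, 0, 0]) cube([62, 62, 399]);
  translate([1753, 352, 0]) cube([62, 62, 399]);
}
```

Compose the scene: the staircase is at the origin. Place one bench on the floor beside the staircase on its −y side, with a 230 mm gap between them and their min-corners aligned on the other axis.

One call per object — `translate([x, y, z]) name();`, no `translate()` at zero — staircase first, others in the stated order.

staircase();
translate([0, -644, 0]) bench();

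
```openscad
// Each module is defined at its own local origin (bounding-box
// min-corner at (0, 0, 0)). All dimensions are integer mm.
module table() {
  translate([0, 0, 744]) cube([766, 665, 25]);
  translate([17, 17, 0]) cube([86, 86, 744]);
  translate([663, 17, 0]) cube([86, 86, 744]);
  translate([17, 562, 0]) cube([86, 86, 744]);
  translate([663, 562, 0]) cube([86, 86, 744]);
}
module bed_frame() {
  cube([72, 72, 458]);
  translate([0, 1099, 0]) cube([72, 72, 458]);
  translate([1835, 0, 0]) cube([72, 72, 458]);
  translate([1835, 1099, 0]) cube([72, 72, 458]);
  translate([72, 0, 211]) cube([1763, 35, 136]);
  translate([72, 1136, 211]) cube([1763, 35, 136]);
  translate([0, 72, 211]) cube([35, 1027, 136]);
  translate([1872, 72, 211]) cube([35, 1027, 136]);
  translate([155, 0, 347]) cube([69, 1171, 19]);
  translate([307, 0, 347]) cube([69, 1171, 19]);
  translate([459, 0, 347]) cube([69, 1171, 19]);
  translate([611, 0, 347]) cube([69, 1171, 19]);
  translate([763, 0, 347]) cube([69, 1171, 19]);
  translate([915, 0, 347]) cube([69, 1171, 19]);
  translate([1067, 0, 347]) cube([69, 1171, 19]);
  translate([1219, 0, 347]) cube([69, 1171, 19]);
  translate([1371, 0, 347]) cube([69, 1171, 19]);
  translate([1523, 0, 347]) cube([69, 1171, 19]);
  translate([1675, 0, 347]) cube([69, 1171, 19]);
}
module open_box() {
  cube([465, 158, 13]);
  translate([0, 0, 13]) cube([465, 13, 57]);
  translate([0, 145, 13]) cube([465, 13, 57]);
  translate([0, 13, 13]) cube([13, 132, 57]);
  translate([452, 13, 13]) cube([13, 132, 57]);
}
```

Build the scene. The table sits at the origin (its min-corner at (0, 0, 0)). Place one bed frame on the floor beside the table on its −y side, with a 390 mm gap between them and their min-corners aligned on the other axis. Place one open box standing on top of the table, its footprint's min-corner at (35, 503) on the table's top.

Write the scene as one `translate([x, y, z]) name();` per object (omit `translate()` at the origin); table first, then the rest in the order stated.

table();
translate([0, -1561, 0]) bed_frame();
translate([35, 503, 769]) open_box();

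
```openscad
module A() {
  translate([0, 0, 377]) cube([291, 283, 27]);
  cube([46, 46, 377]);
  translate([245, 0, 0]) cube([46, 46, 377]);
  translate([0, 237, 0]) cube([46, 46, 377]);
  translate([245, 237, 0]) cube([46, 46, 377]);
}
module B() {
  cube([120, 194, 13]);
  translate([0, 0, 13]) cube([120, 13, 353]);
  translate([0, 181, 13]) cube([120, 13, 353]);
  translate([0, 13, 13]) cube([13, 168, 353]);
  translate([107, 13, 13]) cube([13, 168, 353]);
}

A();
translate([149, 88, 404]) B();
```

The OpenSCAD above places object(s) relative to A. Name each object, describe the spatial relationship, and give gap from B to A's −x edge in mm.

A is a stool. B is an open box. The open box is on top of the stool. The gap from the open box to the stool's −x edge is 149 mm.

The open box's min-x is at 149; the stool's min-x is 0; gap = 149 mm.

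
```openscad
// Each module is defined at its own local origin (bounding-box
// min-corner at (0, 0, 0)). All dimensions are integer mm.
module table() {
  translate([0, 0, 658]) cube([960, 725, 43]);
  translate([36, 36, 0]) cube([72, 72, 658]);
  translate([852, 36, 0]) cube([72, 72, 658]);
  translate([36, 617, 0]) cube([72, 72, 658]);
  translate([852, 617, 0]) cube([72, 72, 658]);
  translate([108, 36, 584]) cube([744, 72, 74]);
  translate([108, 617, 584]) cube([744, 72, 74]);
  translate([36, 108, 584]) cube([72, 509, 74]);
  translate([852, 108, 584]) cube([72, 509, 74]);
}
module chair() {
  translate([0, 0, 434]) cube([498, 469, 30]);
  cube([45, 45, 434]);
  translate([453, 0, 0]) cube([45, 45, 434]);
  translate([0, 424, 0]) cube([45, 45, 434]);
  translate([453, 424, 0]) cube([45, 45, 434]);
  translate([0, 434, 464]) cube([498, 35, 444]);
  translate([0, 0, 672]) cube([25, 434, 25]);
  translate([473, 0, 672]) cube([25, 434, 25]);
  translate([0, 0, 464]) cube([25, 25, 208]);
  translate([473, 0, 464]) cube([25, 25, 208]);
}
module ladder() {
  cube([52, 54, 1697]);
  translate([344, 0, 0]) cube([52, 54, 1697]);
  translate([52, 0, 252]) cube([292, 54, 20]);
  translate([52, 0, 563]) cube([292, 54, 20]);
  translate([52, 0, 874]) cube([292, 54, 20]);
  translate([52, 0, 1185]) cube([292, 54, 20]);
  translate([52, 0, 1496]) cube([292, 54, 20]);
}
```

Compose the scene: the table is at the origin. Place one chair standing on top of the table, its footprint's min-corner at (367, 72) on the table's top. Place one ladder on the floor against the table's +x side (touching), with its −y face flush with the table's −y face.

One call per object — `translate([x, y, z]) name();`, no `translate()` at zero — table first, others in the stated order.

table();
translate([367, 72, 701]) chair();
translate([960, 0, 0]) ladder();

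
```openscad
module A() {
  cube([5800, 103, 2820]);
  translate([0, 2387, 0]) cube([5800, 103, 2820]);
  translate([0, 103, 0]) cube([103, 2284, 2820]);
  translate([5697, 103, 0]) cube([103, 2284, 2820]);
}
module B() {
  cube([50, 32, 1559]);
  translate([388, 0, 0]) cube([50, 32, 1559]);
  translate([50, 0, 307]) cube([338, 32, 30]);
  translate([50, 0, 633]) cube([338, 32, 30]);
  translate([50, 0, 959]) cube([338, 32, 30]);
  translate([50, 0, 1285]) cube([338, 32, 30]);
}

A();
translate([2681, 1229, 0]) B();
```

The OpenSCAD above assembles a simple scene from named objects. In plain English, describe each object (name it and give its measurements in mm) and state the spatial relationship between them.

A is a box-shaped house frame (walls only): outside footprint 5800×2490 mm, wall height 2820 mm, wall thickness 103 mm. The two y-facing walls run the full x-width; the two x-facing walls fit between the inner faces of the y-facing walls.

B is a wooden ladder with two side rails of 50×32 mm section and 1559 mm height, set 438 mm apart overall. Between them run 4 rectangular rungs (32 mm deep, 30 mm thick), front faces flush with the rails' −y face. The bottom of the first rung is 307 mm above the floor and each subsequent rung is 326 mm higher than the one below.

The ladder sits inside the house frame, centred.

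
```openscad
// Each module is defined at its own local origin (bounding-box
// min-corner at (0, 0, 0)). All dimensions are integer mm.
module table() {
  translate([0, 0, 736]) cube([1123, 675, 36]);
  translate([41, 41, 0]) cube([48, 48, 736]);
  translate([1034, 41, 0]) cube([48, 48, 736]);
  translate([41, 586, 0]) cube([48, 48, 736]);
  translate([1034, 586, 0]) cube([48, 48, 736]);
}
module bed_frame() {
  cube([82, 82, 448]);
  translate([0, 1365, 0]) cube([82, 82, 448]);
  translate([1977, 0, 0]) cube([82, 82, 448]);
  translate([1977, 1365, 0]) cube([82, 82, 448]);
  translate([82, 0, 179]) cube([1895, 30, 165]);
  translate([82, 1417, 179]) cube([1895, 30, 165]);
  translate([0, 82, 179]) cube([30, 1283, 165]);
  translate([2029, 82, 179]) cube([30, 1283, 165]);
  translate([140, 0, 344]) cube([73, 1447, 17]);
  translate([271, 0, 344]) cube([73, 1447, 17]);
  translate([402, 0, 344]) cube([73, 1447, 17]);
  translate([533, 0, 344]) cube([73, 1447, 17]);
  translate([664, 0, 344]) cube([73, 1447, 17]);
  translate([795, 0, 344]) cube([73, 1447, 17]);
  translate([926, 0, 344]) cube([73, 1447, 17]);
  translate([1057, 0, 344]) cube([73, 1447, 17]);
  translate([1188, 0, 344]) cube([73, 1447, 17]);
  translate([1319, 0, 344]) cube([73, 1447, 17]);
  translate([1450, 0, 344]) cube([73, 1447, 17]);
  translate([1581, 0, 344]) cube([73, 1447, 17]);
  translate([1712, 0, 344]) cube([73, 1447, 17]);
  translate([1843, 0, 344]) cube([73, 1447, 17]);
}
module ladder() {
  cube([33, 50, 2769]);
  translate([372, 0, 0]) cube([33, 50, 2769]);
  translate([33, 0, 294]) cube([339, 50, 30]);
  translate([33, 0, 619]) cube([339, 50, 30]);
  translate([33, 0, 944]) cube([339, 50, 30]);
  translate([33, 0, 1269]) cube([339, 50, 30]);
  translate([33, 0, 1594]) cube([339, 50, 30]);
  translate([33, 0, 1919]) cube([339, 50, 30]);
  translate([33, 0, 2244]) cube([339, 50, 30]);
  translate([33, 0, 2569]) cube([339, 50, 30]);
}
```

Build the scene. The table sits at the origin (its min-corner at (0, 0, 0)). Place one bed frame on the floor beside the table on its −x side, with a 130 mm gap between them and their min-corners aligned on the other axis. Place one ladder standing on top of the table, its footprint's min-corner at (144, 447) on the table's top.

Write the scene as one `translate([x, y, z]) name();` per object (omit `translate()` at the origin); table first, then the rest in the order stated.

table();
translate([-2189, 0, 0]) bed_frame();
translate([144, 447, 772]) ladder();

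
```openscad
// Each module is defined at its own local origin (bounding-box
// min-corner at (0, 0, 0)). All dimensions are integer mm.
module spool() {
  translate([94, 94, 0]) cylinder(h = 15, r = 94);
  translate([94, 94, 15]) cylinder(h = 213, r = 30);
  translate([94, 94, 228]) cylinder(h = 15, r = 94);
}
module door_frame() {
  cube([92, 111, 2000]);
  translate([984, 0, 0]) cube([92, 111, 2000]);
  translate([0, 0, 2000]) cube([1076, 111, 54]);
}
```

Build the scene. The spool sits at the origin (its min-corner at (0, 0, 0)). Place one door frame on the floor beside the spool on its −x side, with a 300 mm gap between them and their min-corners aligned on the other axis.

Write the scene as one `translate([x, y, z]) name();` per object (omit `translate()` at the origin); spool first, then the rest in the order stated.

spool();
translate([-1376, 0, 0]) door_frame();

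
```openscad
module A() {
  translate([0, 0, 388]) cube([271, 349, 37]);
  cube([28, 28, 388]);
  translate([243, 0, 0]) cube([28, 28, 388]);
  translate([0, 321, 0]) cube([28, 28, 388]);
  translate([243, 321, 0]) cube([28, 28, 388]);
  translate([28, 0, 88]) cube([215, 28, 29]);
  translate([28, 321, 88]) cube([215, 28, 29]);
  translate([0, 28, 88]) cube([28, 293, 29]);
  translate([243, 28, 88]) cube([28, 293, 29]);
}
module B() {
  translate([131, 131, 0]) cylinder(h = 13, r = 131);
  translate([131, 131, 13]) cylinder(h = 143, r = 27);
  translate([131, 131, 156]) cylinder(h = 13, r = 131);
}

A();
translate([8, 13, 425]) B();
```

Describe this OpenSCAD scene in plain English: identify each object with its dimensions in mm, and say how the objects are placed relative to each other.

A is a four-legged stool. The seat is 271×349 mm, 37 mm thick, top at z = 425 mm. It stands on four square legs, each 28×28 mm in cross-section, from z = 0 to the seat underside, each flush with a corner of the seat. Four stretchers, 28 mm wide and 29 mm tall, connect adjacent legs with their undersides at z = 88 mm, each running between the inner faces of the legs it joins and aligned with the legs' outer faces on the other axis.

B is a spool: two coaxial disc flanges of radius 131 mm and thickness 13 mm, joined by a core cylinder of radius 27 mm and height 143 mm. The lower flange rests on z = 0 and the three cylinders share a vertical axis.

The spool is on top of the stool.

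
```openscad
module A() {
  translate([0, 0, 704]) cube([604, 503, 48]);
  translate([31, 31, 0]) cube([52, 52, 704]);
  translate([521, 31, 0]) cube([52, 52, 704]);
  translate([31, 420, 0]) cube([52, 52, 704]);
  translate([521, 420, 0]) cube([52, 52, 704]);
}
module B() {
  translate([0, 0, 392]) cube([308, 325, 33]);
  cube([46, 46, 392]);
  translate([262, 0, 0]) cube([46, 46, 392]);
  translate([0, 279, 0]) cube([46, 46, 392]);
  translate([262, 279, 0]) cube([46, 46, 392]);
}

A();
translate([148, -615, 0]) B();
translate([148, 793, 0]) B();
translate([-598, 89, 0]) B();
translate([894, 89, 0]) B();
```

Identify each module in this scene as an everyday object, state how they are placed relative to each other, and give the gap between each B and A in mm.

Each stool's nearest face is 290 mm from the table's bounding box.

A is a table. B is a stool. Four stools sit around the table at the −y, +y, −x, +x sides. The gap between each stool and the table is 290 mm.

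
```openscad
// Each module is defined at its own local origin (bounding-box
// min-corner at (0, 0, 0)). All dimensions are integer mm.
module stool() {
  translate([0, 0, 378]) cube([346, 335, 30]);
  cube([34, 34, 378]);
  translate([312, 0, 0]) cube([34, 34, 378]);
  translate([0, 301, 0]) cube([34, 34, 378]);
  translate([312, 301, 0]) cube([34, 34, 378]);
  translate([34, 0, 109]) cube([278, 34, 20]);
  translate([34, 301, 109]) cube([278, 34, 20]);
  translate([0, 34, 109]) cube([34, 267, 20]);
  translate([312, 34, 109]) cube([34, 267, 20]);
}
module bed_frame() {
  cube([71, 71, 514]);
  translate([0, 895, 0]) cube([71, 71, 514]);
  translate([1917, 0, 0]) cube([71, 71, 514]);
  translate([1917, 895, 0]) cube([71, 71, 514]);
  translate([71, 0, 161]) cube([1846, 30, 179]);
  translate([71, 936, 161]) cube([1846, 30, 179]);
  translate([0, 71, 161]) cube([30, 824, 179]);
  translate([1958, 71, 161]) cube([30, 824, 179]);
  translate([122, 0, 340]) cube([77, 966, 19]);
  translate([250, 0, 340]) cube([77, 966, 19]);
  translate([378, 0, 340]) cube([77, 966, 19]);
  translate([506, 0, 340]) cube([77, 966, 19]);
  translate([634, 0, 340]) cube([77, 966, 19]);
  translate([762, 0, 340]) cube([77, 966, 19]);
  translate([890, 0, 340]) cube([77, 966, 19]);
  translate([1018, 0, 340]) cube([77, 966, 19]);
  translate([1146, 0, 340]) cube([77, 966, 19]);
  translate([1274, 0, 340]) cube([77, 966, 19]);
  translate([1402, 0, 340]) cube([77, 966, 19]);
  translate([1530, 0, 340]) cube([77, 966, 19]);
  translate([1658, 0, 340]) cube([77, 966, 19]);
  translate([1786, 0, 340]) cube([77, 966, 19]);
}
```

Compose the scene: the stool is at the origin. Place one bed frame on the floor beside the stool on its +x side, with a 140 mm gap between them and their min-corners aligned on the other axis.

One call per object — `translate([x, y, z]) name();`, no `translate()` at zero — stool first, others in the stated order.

stool();
translate([486, 0, 0]) bed_frame();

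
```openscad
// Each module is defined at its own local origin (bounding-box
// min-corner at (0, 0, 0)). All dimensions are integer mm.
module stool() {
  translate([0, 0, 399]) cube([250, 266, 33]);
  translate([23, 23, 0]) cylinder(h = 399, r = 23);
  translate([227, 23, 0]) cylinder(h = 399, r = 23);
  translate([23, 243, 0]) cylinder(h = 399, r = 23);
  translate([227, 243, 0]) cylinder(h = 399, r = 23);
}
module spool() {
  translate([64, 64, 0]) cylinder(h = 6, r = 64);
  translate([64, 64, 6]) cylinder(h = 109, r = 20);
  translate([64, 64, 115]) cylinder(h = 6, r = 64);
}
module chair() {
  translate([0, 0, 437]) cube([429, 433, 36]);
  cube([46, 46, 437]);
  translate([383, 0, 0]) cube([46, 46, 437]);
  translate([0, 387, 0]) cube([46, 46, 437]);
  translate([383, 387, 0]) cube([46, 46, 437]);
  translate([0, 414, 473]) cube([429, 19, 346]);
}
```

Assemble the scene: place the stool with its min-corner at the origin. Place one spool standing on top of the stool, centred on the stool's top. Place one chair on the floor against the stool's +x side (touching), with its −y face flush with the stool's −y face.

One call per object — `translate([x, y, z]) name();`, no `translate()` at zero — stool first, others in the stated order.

stool();
translate([61, 69, 432]) spool();
translate([250, 0, 0]) chair();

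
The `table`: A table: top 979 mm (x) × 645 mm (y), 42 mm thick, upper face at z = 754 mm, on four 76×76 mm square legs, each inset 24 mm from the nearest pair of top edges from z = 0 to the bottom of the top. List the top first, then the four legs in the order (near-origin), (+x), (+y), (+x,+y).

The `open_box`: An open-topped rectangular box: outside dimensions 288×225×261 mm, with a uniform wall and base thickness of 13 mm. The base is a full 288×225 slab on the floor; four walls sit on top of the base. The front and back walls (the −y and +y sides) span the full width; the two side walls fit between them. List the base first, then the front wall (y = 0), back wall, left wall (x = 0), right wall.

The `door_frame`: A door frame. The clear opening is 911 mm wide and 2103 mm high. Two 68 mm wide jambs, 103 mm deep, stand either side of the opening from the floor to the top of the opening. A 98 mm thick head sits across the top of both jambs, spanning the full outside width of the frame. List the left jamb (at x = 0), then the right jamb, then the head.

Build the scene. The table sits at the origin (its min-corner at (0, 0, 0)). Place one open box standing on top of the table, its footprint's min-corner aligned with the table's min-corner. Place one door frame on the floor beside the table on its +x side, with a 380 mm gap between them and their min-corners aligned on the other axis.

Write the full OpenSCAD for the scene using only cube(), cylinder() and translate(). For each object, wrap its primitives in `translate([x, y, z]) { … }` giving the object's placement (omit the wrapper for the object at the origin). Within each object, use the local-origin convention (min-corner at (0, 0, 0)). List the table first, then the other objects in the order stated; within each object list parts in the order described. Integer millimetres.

translate([0, 0, 712]) cube([979, 645, 42]);
translate([24, 24, 0]) cube([76, 76, 712]);
translate([879, 24, 0]) cube([76, 76, 712]);
translate([24, 545, 0]) cube([76, 76, 712]);
translate([879, 545, 0]) cube([76, 76, 712]);
translate([0, 0, 754]) {
  cube([288, 225, 13]);
  translate([0, 0, 13]) cube([288, 13, 248]);
  translate([0, 212, 13]) cube([288, 13, 248]);
  translate([0, 13, 13]) cube([13, 199, 248]);
  translate([275, 13, 13]) cube([13, 199, 248]);
}
translate([1359, 0, 0]) {
  cube([68, 103, 2103]);
  translate([979, 0, 0]) cube([68, 103, 2103]);
  translate([0, 0, 2103]) cube([1047, 103, 98]);
}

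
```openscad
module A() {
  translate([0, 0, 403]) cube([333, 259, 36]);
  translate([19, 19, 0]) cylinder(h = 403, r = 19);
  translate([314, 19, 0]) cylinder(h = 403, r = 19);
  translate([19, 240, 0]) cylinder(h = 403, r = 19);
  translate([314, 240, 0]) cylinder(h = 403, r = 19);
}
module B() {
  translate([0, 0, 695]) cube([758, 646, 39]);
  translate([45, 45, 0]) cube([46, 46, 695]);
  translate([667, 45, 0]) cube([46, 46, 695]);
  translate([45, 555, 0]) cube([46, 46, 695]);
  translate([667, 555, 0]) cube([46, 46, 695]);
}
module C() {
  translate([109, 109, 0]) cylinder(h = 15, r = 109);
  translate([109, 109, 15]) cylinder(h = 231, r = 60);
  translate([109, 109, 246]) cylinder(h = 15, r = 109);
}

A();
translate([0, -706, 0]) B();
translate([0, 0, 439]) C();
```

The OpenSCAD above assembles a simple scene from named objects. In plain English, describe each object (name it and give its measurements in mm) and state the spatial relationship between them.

A is a four-legged stool. The seat is 333×259 mm, 36 mm thick, top at z = 439 mm. It stands on four round legs, each 38 mm in diameter, from z = 0 to the seat underside, each leg's axis is inset half a diameter from the nearest pair of seat edges (so the leg's bounding box is flush with the corner).

B is a table with a 758×646 mm rectangular top, 39 mm thick, top surface at z = 734 mm, supported by four 46×46 mm square legs, each inset 45 mm from the nearest pair of top edges, running from the floor.

C is a spool: two coaxial disc flanges of radius 109 mm and thickness 15 mm, joined by a core cylinder of radius 60 mm and height 231 mm. The lower flange rests on z = 0 and the three cylinders share a vertical axis.

The table is on the floor beside the stool on its −y side. The spool is on top of the stool.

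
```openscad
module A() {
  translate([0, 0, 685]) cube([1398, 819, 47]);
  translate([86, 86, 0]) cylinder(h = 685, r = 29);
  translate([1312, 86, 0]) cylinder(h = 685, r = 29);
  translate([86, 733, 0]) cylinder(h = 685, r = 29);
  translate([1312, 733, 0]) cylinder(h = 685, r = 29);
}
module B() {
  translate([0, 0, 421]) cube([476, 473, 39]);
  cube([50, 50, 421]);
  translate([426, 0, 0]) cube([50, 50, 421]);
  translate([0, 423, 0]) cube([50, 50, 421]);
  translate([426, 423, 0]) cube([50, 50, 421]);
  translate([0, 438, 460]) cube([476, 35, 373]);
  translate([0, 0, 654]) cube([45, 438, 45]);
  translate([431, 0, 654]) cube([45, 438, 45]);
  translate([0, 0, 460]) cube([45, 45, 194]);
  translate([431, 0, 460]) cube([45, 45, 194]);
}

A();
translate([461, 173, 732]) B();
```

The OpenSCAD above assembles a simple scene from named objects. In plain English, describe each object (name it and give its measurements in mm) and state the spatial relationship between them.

A is a table with a 1398×819 mm rectangular top, 47 mm thick, top surface at z = 732 mm, supported by four round legs of 58 mm diameter, each leg's bounding box inset 57 mm from the nearest pair of top edges, running from the floor.

B is a chair: 476×473 mm seat, 39 mm thick, top at z = 460 mm, on four 50 mm square corner legs flush with the seat edges. A 35 mm thick backrest slab spans the full seat width, extending 373 mm above the seat top, its back face flush with the seat's +y edge. Two armrests of 45×45 mm section run along each side from the seat's front edge to the front of the backrest, top faces 239 mm above the seat top and outer faces flush with the seat's x-edges; a 45×45 mm post under the front of each armrest stands on the seat at the front corner.

The chair is on top of the table, centred.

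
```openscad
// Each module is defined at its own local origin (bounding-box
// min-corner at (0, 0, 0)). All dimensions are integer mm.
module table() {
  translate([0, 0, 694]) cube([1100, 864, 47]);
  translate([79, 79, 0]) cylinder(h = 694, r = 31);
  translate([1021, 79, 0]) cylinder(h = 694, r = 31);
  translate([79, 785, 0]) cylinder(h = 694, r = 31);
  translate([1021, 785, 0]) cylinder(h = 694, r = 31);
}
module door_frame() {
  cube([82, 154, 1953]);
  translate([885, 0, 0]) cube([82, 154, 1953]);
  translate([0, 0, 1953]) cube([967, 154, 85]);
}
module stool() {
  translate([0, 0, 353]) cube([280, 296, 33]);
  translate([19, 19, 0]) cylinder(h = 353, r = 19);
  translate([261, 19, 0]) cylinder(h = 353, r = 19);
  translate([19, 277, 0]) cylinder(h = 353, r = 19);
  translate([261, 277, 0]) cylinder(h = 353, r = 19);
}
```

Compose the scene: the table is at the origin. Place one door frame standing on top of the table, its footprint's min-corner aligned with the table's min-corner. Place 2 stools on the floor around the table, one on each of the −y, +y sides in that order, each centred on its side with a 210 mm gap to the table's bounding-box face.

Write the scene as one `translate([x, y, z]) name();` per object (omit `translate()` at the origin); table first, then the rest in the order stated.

table();
translate([0, 0, 741]) door_frame();
translate([410, -506, 0]) stool();
translate([410, 1074, 0]) stool();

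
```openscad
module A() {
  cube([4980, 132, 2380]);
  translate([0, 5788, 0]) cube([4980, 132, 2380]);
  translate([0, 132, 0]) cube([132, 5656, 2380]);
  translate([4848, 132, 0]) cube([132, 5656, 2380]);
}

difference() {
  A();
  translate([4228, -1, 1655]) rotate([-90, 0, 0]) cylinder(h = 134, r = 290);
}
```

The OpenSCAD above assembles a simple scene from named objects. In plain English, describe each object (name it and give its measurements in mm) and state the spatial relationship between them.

A is the wall frame of a small rectangular building: four walls, each 2380 mm tall and 132 mm thick, enclosing a footprint 4980 mm (x) by 5920 mm (y) outside-to-outside, with no floor or roof. The front and back walls (the −y and +y sides) span the full width; the two side walls fit between them.

The house frame has a circular hole of radius 290 mm through its front wall, centred at (x = 4228, z = 1655).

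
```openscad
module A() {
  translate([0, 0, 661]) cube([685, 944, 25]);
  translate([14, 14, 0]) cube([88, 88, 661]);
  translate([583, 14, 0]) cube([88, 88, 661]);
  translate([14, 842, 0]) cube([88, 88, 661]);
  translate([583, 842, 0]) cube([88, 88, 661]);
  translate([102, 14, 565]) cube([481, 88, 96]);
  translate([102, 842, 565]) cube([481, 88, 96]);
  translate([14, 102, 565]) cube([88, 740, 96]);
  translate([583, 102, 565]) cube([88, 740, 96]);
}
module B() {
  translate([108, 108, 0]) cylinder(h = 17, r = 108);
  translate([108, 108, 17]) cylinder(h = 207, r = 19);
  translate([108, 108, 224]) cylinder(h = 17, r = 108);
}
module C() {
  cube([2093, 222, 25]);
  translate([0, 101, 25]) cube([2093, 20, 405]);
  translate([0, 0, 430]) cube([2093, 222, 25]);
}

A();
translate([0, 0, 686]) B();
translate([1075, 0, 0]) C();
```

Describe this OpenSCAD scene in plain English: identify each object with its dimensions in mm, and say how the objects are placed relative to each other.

A is a table: top 685 mm (x) × 944 mm (y), 25 mm thick, upper face at z = 686 mm, on four 88×88 mm square legs, each inset 14 mm from the nearest pair of top edges, running from z = 0 to the bottom of the top. Four apron rails, 88 mm thick and 96 mm tall, run between adjacent legs with their top edges flush with the underside of the top and their outer faces flush with the legs' outer faces.

B is a spool: two coaxial disc flanges of radius 108 mm and thickness 17 mm, joined by a core cylinder of radius 19 mm and height 207 mm. The lower flange rests on z = 0 and the three cylinders share a vertical axis.

C is an I-beam lying along x, 2093 mm long. Overall section height 455 mm. Two flanges 222 mm wide (y) and 25 mm thick, one on the floor and one at the top; a web 20 mm thick runs between them, centred on the flange width.

The spool is on top of the table. The I-beam is on the floor beside the table on its +x side.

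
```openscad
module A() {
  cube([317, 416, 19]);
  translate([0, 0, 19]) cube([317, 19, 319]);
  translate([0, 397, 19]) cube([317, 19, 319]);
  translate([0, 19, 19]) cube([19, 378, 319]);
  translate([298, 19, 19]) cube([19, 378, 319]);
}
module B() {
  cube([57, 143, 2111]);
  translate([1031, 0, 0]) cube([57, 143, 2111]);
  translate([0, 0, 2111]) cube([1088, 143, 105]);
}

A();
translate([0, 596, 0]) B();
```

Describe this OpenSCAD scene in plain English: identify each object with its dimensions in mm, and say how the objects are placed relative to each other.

A is an open-topped rectangular box: outside dimensions 317×416×338 mm, with a uniform wall and base thickness of 19 mm. The base is a full 317×416 slab on the floor; four walls sit on top of the base. The front and back walls (the −y and +y sides) span the full width; the two side walls fit between them.

B is a rectangular door frame: two vertical jambs of 57×143 mm section, 2111 mm tall, with a clear opening 974 mm wide between their inner faces. A header 105 mm tall and 143 mm deep lies on top of the jambs and spans the full outside width.

The door frame is on the floor beside the open box on its +y side.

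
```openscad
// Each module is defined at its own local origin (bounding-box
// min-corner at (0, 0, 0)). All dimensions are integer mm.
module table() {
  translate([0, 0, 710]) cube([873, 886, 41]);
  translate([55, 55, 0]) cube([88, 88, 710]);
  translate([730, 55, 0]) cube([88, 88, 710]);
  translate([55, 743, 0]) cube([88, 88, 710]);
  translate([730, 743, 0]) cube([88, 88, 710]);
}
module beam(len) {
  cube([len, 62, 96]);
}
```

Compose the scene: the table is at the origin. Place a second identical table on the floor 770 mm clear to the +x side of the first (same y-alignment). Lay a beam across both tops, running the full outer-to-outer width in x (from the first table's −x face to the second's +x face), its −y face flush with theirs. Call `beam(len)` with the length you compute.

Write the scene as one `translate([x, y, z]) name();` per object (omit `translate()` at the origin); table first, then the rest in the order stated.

table();
translate([1643, 0, 0]) table();
translate([0, 0, 751]) beam(2516);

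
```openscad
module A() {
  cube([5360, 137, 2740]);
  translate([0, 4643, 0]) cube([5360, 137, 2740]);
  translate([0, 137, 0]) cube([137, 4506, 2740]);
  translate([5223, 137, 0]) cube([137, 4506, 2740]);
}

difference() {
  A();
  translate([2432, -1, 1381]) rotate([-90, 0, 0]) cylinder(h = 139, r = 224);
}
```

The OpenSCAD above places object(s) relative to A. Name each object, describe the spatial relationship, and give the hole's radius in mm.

A is a house frame. The house frame has a circular hole through its front wall. The hole's radius is 224 mm.

The subtracted cylinder has r = 224 mm.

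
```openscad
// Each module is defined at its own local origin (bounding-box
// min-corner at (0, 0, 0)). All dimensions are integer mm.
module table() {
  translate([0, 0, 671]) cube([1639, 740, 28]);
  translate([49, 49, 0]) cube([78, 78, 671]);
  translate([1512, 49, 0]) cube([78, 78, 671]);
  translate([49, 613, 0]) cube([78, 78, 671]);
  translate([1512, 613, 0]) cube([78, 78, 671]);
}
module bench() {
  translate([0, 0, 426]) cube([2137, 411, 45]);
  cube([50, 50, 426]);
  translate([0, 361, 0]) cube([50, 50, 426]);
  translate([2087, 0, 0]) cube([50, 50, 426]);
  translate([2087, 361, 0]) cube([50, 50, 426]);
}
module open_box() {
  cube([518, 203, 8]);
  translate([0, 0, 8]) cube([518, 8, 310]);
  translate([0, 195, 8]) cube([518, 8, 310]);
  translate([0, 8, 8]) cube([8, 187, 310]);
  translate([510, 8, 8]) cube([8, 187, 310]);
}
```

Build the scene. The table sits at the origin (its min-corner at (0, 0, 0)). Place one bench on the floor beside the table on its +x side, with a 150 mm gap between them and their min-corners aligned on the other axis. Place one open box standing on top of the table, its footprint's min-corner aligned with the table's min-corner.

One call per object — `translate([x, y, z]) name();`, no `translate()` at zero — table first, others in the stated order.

table();
translate([1789, 0, 0]) bench();
translate([0, 0, 699]) open_box();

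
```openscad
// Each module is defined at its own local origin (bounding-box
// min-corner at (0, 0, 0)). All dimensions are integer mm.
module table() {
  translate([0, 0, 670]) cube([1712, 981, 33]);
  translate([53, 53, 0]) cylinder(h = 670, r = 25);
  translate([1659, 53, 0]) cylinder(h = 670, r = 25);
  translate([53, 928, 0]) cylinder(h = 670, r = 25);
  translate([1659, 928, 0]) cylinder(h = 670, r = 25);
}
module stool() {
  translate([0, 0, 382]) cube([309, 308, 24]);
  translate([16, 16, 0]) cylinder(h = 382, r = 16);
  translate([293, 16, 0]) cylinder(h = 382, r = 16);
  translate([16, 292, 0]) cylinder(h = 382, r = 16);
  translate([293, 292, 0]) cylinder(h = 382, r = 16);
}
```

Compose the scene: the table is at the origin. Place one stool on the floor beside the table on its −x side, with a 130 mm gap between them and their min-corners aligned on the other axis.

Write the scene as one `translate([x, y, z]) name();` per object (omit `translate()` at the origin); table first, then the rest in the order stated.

table();
translate([-439, 0, 0]) stool();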